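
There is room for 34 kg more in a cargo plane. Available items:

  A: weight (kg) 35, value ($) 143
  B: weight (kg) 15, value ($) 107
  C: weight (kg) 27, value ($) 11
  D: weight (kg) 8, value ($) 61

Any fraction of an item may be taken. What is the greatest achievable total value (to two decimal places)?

Greedy by value/weight ratio, highest first.
Order: D (61/8=7.62) > B (107/15=7.13) > A (143/35=4.09) > C (11/27=0.41)
Fill: take D (8 @ 61) → take B (15 @ 107) → take 11/35 of A → 44.94; 34/34 used.
Total value = 212.94

212.94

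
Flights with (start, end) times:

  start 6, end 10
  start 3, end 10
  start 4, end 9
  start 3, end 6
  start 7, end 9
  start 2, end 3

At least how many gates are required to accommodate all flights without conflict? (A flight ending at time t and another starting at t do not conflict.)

Count concurrent intervals with a sweep; the peak is the room count.
Events (time:±→running): 2:+→1 3:-→0 3:+→1 3:+→2 4:+→3 6:-→2 6:+→3 7:+→4 … peak 4.

4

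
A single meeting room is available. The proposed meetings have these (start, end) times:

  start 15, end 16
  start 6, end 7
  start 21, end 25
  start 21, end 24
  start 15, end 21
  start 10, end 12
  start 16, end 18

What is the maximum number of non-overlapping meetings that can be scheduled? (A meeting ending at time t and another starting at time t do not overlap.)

Sort by end time and greedily take each interval whose start is ≥ the last chosen end.
By end time: (6,7), (10,12), (15,16), (16,18), (15,21), (21,24), (21,25).
Pick (6,7); next start ≥ 7 → (10,12); next start ≥ 12 → (15,16); next start ≥ 16 → (16,18); next start ≥ 18 → (21,24).
Selected 5 meetings.

5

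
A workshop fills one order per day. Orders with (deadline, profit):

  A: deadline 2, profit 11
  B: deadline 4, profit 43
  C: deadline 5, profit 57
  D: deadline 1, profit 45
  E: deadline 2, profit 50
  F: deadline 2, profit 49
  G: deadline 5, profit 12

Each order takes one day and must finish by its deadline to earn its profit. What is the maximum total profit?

Sort by profit descending; place each in the latest free slot ≤ its deadline.
Profit order: C=57 E=50 F=49 D=45 B=43 G=12 A=11
Assign: C→slot 5, E→slot 2, F→slot 1, D skipped, B→slot 4, G→slot 3, A skipped.
Slots: [1:F] [2:E] [3:G] [4:B] [5:C]
Profit = 49 + 50 + 12 + 43 + 57 = 211

211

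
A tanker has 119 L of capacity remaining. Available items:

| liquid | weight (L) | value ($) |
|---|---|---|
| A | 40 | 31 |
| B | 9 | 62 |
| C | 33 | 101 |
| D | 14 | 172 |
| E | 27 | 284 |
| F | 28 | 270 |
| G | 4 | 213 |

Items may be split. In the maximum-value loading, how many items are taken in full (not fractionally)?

6

Order: G (213/4=53.25) > D (172/14=12.29) > E (284/27=10.52) > F (270/28=9.64) > B (62/9=6.89) > C (101/33=3.06) > A (31/40=0.78)
Fill: take G (4 @ 213) → take D (14 @ 172) → take E (27 @ 284) → take F (28 @ 270) → take B (9 @ 62) → take C (33 @ 101) → take 4/40 of A → 3.10; 119/119 used.
6 item(s) taken whole; one partial (take 4/40 of A).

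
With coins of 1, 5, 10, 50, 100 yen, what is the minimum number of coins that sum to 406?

Greedy: take as many of the largest coin as possible, then repeat with the remainder.
406 = 4×100 + 1×5 + 1×1
Total coins = 4 + 1 + 1 = 6

6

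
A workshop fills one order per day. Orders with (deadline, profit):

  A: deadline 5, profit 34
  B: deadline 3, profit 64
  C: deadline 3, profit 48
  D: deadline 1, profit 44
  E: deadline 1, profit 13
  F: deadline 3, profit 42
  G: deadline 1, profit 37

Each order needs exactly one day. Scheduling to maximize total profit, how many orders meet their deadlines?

4

Profit order: B=64 C=48 D=44 F=42 G=37 A=34 E=13
Assign: B→slot 3, C→slot 2, D→slot 1, F skipped, G skipped, A→slot 5, E skipped.
Slots: [1:D] [2:C] [3:B] [5:A]
4 of 7 scheduled.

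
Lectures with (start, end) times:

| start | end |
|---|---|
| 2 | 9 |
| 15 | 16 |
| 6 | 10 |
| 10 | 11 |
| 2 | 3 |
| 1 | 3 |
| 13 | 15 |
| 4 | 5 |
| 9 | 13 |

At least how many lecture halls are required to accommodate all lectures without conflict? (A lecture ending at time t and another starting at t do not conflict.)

Events (time:±→running): 1:+→1 2:+→2 2:+→3 … peak 3.

3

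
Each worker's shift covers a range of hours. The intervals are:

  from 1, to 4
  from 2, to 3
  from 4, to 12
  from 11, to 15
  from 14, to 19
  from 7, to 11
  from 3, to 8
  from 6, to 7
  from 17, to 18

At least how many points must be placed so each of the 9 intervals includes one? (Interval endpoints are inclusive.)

Process intervals by earliest right end; each time one isn't hit yet, stab at its right endpoint.
Sorted: [2,3] [1,4] [6,7] [3,8] [7,11] [4,12] [11,15] [17,18] [14,19]
{[2,3],[1,4]} hit by 3; {[6,7],[3,8],[7,11],[4,12]} hit by 7; {[11,15]} hit by 15; {[17,18],[14,19]} hit by 18.
Points: 3, 7, 15, 18 (4 total).

4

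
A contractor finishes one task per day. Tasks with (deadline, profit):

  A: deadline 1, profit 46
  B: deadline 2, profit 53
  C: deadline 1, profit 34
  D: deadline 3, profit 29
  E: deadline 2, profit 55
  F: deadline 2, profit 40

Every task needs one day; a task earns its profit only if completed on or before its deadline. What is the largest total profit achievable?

137

Sort by profit descending; place each in the latest free slot ≤ its deadline.
By profit: E(d2,55), B(d2,53), A(d1,46), F(d2,40), C(d1,34), D(d3,29)
E→slot 2; B→slot 1; A skipped; F skipped; C skipped; D→slot 3.
Profit = 53 + 55 + 29 = 137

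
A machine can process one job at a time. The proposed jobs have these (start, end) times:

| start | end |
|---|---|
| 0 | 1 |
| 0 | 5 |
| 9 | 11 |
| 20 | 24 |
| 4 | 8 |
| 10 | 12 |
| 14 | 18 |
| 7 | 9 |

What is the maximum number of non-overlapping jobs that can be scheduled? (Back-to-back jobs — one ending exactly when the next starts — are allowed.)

Sorted by end: (0,1)  (0,5)  (4,8)  (7,9)  (9,11)  (10,12)  (14,18)  (20,24)
take (0,1); take (4,8); take (9,11); skip (10,12); take (14,18); take (20,24).
Selected 5 jobs.

5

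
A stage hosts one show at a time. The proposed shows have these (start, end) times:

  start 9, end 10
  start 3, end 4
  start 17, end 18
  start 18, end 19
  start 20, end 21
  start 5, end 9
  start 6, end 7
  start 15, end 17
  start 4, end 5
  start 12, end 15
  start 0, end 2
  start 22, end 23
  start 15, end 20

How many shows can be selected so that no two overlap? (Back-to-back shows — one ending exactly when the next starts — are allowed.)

11

Sort by end time and greedily take each interval whose start is ≥ the last chosen end.
By end time: (0,2), (3,4), (4,5), (6,7), (5,9), (9,10), (12,15), (15,17), (17,18), (18,19), (15,20), (20,21), (22,23).
Pick (0,2); next start ≥ 2 → (3,4); next start ≥ 4 → (4,5); next start ≥ 5 → (6,7); next start ≥ 7 → (9,10); next start ≥ 10 → (12,15); next start ≥ 15 → (15,17); next start ≥ 17 → (17,18); next start ≥ 18 → (18,19); next start ≥ 19 → (20,21); next start ≥ 21 → (22,23).
Selected 11 shows.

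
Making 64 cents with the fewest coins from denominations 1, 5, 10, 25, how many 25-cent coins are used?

64 = 2×25 + 1×10 + 4×1
Count of 25: 2

2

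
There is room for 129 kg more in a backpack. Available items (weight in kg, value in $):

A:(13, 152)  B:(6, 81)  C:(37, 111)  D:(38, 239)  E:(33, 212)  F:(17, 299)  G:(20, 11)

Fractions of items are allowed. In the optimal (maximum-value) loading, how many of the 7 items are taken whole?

Order: F (299/17=17.59) > B (81/6=13.50) > A (152/13=11.69) > E (212/33=6.42) > D (239/38=6.29) > C (111/37=3.00) > G (11/20=0.55)
Fill: take F (17 @ 299) → take B (6 @ 81) → take A (13 @ 152) → take E (33 @ 212) → take D (38 @ 239) → take 22/37 of C → 66.00; 129/129 used.
5 item(s) taken whole; one partial (take 22/37 of C).

5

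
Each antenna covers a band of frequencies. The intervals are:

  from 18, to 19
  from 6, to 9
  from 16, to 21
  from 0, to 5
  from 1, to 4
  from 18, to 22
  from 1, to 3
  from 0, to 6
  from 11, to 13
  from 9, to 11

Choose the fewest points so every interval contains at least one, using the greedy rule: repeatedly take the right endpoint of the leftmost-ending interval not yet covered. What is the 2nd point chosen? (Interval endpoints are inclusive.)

Sort by right endpoint; whenever an interval is uncovered, place a point at its right end.
Sorted: [1,3] [1,4] [0,5] [0,6] [6,9] [9,11] [11,13] [18,19] [16,21] [18,22]
{[1,3],[1,4],[0,5],[0,6]} hit by 3; {[6,9],[9,11]} hit by 9; {[11,13]} hit by 13; {[18,19],[16,21],[18,22]} hit by 19.
Points: 3, 9, 13, 19 (4 total).

9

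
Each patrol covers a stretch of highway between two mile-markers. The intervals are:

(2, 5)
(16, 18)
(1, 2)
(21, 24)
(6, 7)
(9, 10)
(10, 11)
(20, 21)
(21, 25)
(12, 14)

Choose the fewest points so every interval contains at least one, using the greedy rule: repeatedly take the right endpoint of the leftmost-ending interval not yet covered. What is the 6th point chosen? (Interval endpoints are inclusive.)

Sort by right endpoint; whenever an interval is uncovered, place a point at its right end.
By right end: [1,2]  [2,5]  [6,7]  [9,10]  [10,11]  [12,14]  [16,18]  [20,21]  [21,24]  [21,25]
[1,2] uncovered → point at 2; [6,7] uncovered → point at 7; [9,10] uncovered → point at 10; [12,14] uncovered → point at 14; [16,18] uncovered → point at 18; [20,21] uncovered → point at 21.
Points: 2, 7, 10, 14, 18, 21 (6 total).

21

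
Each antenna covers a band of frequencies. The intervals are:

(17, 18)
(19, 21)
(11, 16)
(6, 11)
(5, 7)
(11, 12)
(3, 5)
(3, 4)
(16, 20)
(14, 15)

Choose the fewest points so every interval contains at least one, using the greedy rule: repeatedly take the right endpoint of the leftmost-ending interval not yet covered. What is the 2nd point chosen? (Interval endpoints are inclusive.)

7

Sort by right endpoint; whenever an interval is uncovered, place a point at its right end.
By right end: [3,4]  [3,5]  [5,7]  [6,11]  [11,12]  [14,15]  [11,16]  [17,18]  [16,20]  [19,21]
[3,4] uncovered → point at 4; [5,7] uncovered → point at 7; [11,12] uncovered → point at 12; [14,15] uncovered → point at 15; [17,18] uncovered → point at 18; [19,21] uncovered → point at 21.
Points: 4, 7, 12, 15, 18, 21 (6 total).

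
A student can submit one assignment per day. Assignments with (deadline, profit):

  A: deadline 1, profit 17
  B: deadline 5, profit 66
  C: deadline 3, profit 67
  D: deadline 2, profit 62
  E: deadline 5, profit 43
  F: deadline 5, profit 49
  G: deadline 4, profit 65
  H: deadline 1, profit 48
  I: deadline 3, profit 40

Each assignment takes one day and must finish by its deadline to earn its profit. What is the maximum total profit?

Take jobs in profit order; each goes to the latest open slot no later than its deadline.
Profit order: C=67 B=66 G=65 D=62 F=49 H=48 E=43 I=40 A=17
Assign: C→slot 3, B→slot 5, G→slot 4, D→slot 2, F→slot 1, H skipped, E skipped, I skipped, A skipped.
Slots: [1:F] [2:D] [3:C] [4:G] [5:B]
Profit = 49 + 62 + 67 + 65 + 66 = 309

309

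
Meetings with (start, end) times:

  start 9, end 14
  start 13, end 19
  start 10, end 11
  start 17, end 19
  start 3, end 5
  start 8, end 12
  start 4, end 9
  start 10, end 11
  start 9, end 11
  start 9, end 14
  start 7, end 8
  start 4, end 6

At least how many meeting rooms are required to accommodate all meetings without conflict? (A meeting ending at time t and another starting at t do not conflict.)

6

Count concurrent intervals with a sweep; the peak is the room count.
starts: [3, 4, 4, 7, 8, 9, 9, 9, 10, 10, 13, 17]
ends:   [5, 6, 8, 9, 11, 11, 11, 12, 14, 14, 19, 19]
s3→1 s4→2 s4→3 e5→2 e6→1 s7→2 e8→1 s8→2 e9→1 s9→2 s9→3 s9→4 s10→5 s10→6  — peak 6.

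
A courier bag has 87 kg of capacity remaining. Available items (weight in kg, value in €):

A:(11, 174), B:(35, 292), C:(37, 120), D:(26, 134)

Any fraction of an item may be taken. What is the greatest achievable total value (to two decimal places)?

Greedy by value/weight ratio, highest first.
Ratios (sorted): A 15.82, B 8.34, D 5.15, C 3.24
take A (11 @ 174); take B (35 @ 292); take D (26 @ 134); take 15/37 of C → 48.65. Capacity used 87/87.
Total value = 648.65

648.65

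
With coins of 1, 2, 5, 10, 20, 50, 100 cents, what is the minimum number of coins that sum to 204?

4

204 = 2×100 + 2×2
Total coins = 2 + 2 = 4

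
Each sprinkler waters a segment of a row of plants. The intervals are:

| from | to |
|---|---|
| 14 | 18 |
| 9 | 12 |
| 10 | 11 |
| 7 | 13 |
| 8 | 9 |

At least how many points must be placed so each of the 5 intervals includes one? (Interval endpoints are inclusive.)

3

Sorted: [8,9] [10,11] [9,12] [7,13] [14,18]
{[8,9]} hit by 9; {[10,11],[9,12],[7,13]} hit by 11; {[14,18]} hit by 18.
Points: 9, 11, 18 (3 total).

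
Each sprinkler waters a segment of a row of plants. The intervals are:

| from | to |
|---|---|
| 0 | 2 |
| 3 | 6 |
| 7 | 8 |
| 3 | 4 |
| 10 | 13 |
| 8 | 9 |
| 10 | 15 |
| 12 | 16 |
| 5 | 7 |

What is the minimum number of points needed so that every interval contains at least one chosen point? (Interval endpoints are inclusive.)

5

Process intervals by earliest right end; each time one isn't hit yet, stab at its right endpoint.
Sorted: [0,2] [3,4] [3,6] [5,7] [7,8] [8,9] [10,13] [10,15] [12,16]
{[0,2]} hit by 2; {[3,4],[3,6]} hit by 4; {[5,7],[7,8]} hit by 7; {[8,9]} hit by 9; {[10,13],[10,15],[12,16]} hit by 13.
Points: 2, 4, 7, 9, 13 (5 total).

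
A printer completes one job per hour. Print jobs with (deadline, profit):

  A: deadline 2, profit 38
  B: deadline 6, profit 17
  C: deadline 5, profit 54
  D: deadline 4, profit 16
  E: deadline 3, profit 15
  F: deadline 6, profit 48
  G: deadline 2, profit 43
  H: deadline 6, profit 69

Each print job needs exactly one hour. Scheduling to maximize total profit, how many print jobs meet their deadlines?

6

Take jobs in profit order; each goes to the latest open slot no later than its deadline.
By profit: H(d6,69), C(d5,54), F(d6,48), G(d2,43), A(d2,38), B(d6,17), D(d4,16), E(d3,15)
H→slot 6; C→slot 5; F→slot 4; G→slot 2; A→slot 1; B→slot 3; D skipped; E skipped.
6 of 8 scheduled.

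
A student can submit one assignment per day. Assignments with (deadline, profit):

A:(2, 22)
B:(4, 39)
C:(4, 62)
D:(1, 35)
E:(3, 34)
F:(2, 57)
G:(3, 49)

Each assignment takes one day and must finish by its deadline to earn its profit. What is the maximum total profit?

Sort by profit descending; place each in the latest free slot ≤ its deadline.
By profit: C(d4,62), F(d2,57), G(d3,49), B(d4,39), D(d1,35), E(d3,34), A(d2,22)
C→slot 4; F→slot 2; G→slot 3; B→slot 1; D skipped; E skipped; A skipped.
Profit = 39 + 57 + 49 + 62 = 207

207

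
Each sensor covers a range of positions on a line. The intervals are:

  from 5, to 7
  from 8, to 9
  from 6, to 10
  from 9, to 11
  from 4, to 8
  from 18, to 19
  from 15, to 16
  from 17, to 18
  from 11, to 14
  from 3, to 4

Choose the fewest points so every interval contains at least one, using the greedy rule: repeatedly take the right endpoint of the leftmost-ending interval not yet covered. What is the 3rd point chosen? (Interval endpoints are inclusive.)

9

By right end: [3,4]  [5,7]  [4,8]  [8,9]  [6,10]  [9,11]  [11,14]  [15,16]  [17,18]  [18,19]
[3,4] uncovered → point at 4; [5,7] uncovered → point at 7; [8,9] uncovered → point at 9; [11,14] uncovered → point at 14; [15,16] uncovered → point at 16; [17,18] uncovered → point at 18.
Points: 4, 7, 9, 14, 16, 18 (6 total).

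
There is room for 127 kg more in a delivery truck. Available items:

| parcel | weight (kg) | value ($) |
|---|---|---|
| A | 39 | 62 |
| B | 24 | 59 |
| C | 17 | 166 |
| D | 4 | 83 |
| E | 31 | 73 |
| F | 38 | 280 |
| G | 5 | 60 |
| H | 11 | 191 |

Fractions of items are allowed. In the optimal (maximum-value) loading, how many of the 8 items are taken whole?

Ratios (sorted): D 20.75, H 17.36, G 12.00, C 9.76, F 7.37, B 2.46, E 2.35, A 1.59
take D (4 @ 83); take H (11 @ 191); take G (5 @ 60); take C (17 @ 166); take F (38 @ 280); take B (24 @ 59); take 28/31 of E → 65.94. Capacity used 127/127.
6 item(s) taken whole; one partial (take 28/31 of E).

6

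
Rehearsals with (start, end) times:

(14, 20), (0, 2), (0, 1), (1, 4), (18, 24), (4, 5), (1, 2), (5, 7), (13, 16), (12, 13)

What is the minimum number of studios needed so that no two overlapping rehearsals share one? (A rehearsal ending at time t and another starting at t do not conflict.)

3

Count concurrent intervals with a sweep; the peak is the room count.
Events (time:±→running): 0:+→1 0:+→2 1:-→1 1:+→2 1:+→3 … peak 3.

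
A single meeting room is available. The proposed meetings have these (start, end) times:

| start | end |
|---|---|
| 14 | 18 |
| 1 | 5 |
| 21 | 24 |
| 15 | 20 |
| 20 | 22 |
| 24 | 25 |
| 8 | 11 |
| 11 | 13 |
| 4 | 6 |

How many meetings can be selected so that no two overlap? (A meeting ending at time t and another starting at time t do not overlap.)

6

Sorted by end: (1,5)  (4,6)  (8,11)  (11,13)  (14,18)  (15,20)  (20,22)  (21,24)  (24,25)
take (1,5); skip (4,6); take (8,11); take (11,13); take (14,18); skip (15,20); take (20,22); take (24,25).
Selected 6 meetings.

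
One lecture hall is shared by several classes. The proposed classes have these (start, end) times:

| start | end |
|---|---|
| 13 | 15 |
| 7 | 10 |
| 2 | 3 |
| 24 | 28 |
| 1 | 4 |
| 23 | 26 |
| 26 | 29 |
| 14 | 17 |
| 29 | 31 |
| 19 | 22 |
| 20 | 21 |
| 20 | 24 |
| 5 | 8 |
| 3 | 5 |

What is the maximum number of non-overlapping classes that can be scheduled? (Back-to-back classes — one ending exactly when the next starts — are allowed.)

Order by finish time; keep every interval that doesn't clash with the previous kept one.
By end time: (2,3), (1,4), (3,5), (5,8), (7,10), (13,15), (14,17), (20,21), (19,22), (20,24), (23,26), (24,28), (26,29), (29,31).
Pick (2,3); next start ≥ 3 → (3,5); next start ≥ 5 → (5,8); next start ≥ 8 → (13,15); next start ≥ 15 → (20,21); next start ≥ 21 → (23,26); next start ≥ 26 → (26,29); next start ≥ 29 → (29,31).
Selected 8 classes.

8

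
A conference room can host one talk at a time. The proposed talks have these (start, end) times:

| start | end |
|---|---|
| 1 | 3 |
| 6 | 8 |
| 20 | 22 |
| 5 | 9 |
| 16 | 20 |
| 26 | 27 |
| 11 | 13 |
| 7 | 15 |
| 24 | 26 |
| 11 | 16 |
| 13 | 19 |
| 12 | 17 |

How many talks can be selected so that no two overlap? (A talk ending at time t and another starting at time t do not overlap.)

7

By end time: (1,3), (6,8), (5,9), (11,13), (7,15), (11,16), (12,17), (13,19), (16,20), (20,22), (24,26), (26,27).
Pick (1,3); next start ≥ 3 → (6,8); next start ≥ 8 → (11,13); next start ≥ 13 → (13,19); next start ≥ 19 → (20,22); next start ≥ 22 → (24,26); next start ≥ 26 → (26,27).
Selected 7 talks.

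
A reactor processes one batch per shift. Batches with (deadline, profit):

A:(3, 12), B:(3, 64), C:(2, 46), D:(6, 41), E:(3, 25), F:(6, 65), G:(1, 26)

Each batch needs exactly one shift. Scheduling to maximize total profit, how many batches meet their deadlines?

Take jobs in profit order; each goes to the latest open slot no later than its deadline.
By profit: F(d6,65), B(d3,64), C(d2,46), D(d6,41), G(d1,26), E(d3,25), A(d3,12)
F→slot 6; B→slot 3; C→slot 2; D→slot 5; G→slot 1; E skipped; A skipped.
5 of 7 scheduled.

5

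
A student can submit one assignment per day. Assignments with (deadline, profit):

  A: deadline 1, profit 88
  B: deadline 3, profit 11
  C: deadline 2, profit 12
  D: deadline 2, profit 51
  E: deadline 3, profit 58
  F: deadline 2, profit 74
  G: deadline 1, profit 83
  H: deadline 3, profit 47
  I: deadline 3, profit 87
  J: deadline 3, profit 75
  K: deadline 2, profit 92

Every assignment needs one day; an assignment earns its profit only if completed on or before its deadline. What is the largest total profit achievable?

267

Take jobs in profit order; each goes to the latest open slot no later than its deadline.
Profit order: K=92 A=88 I=87 G=83 J=75 F=74 E=58 D=51 H=47 C=12 B=11
Assign: K→slot 2, A→slot 1, I→slot 3, G skipped, J skipped, F skipped, E skipped, D skipped, H skipped, C skipped, B skipped.
Slots: [1:A] [2:K] [3:I]
Profit = 88 + 92 + 87 = 267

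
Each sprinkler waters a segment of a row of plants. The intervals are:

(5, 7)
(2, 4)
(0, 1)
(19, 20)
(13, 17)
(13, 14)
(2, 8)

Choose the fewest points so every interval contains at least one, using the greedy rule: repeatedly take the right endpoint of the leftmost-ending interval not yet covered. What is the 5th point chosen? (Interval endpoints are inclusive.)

20

Sort by right endpoint; whenever an interval is uncovered, place a point at its right end.
By right end: [0,1]  [2,4]  [5,7]  [2,8]  [13,14]  [13,17]  [19,20]
[0,1] uncovered → point at 1; [2,4] uncovered → point at 4; [5,7] uncovered → point at 7; [13,14] uncovered → point at 14; [19,20] uncovered → point at 20.
Points: 1, 4, 7, 14, 20 (5 total).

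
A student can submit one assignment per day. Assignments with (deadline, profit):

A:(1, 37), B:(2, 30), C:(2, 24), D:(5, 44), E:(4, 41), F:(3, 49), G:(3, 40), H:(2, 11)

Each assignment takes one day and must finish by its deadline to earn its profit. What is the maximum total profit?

211

Take jobs in profit order; each goes to the latest open slot no later than its deadline.
Profit order: F=49 D=44 E=41 G=40 A=37 B=30 C=24 H=11
Assign: F→slot 3, D→slot 5, E→slot 4, G→slot 2, A→slot 1, B skipped, C skipped, H skipped.
Slots: [1:A] [2:G] [3:F] [4:E] [5:D]
Profit = 37 + 40 + 49 + 41 + 44 = 211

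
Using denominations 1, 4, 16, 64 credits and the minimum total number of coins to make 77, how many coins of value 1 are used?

1

77 − 1×64→13 − 3×4→1 − 1×1→0
Count of 1: 1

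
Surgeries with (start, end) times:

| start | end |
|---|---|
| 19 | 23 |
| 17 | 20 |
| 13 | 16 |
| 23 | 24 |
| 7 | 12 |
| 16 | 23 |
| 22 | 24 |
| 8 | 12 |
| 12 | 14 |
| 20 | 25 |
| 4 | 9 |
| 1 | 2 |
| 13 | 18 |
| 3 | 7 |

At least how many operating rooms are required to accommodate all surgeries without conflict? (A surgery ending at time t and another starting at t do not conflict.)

starts: [1, 3, 4, 7, 8, 12, 13, 13, 16, 17, 19, 20, 22, 23]
ends:   [2, 7, 9, 12, 12, 14, 16, 18, 20, 23, 23, 24, 24, 25]
s1→1 e2→0 s3→1 s4→2 e7→1 s7→2 s8→3 e9→2 e12→1 e12→0 s12→1 s13→2 s13→3 e14→2 e16→1 s16→2 s17→3 e18→2 s19→3 e20→2 s20→3 s22→4  — peak 4.

4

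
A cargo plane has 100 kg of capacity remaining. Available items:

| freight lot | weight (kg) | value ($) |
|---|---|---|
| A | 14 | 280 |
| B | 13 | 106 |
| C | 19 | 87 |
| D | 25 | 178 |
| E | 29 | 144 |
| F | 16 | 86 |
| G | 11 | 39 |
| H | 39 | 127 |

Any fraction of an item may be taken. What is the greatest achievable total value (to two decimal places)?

807.74

Ratios (sorted): A 20.00, B 8.15, D 7.12, F 5.38, E 4.97, C 4.58, G 3.55, H 3.26
take A (14 @ 280); take B (13 @ 106); take D (25 @ 178); take F (16 @ 86); take E (29 @ 144); take 3/19 of C → 13.74. Capacity used 100/100.
Total value = 807.74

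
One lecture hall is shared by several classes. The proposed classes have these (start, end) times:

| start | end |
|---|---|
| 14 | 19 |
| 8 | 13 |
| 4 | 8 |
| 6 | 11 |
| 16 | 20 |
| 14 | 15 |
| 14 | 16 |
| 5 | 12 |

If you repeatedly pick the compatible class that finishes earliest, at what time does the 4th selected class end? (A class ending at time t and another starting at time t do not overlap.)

Sort by end time and greedily take each interval whose start is ≥ the last chosen end.
By end time: (4,8), (6,11), (5,12), (8,13), (14,15), (14,16), (14,19), (16,20).
Pick (4,8); next start ≥ 8 → (8,13); next start ≥ 13 → (14,15); next start ≥ 15 → (16,20).
Selected: (4,8) (8,13) (14,15) (16,20)

20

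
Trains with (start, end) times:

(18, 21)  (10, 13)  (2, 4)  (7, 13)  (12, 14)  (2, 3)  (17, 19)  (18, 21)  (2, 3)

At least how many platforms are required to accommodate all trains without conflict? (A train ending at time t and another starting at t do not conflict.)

3

starts: [2, 2, 2, 7, 10, 12, 17, 18, 18]
ends:   [3, 3, 4, 13, 13, 14, 19, 21, 21]
s2→1 s2→2 s2→3  — peak 3.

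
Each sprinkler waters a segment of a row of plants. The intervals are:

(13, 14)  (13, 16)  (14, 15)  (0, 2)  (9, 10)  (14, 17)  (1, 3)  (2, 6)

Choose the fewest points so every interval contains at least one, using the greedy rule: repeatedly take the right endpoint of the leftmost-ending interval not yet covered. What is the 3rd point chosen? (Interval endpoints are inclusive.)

By right end: [0,2]  [1,3]  [2,6]  [9,10]  [13,14]  [14,15]  [13,16]  [14,17]
[0,2] uncovered → point at 2; [9,10] uncovered → point at 10; [13,14] uncovered → point at 14.
Points: 2, 10, 14 (3 total).

14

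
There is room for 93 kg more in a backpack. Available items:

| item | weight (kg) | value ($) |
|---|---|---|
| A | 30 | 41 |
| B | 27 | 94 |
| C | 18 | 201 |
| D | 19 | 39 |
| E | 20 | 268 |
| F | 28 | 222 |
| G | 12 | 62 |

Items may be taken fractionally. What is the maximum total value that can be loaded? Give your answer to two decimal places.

Order: E (268/20=13.40) > C (201/18=11.17) > F (222/28=7.93) > G (62/12=5.17) > B (94/27=3.48) > D (39/19=2.05) > A (41/30=1.37)
Fill: take E (20 @ 268) → take C (18 @ 201) → take F (28 @ 222) → take G (12 @ 62) → take 15/27 of B → 52.22; 93/93 used.
Total value = 805.22

805.22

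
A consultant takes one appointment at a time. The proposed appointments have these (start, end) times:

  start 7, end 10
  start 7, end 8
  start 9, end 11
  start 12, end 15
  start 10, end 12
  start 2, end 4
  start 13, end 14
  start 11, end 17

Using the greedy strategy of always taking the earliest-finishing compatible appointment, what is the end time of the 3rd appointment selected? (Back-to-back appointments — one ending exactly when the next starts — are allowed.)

Greedy by earliest finish: after sorting by end time, pick each interval compatible with the last pick.
By end time: (2,4), (7,8), (7,10), (9,11), (10,12), (13,14), (12,15), (11,17).
Pick (2,4); next start ≥ 4 → (7,8); next start ≥ 8 → (9,11); next start ≥ 11 → (13,14).
Selected: (2,4) (7,8) (9,11) (13,14)

11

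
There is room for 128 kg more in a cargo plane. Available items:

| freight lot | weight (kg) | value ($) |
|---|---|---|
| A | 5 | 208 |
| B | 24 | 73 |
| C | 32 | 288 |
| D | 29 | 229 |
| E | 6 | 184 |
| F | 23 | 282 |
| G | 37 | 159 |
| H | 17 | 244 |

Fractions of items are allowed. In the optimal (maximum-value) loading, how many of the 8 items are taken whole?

6

Sort by value per unit weight and fill in that order.
Order: A (208/5=41.60) > E (184/6=30.67) > H (244/17=14.35) > F (282/23=12.26) > C (288/32=9.00) > D (229/29=7.90) > G (159/37=4.30) > B (73/24=3.04)
Fill: take A (5 @ 208) → take E (6 @ 184) → take H (17 @ 244) → take F (23 @ 282) → take C (32 @ 288) → take D (29 @ 229) → take 16/37 of G → 68.76; 128/128 used.
6 item(s) taken whole; one partial (take 16/37 of G).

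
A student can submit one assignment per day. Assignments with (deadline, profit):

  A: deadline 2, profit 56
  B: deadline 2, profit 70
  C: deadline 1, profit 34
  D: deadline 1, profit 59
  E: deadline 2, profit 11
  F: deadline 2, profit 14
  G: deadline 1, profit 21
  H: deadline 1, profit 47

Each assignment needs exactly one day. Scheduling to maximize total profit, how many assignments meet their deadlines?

2

Profit order: B=70 D=59 A=56 H=47 C=34 G=21 F=14 E=11
Assign: B→slot 2, D→slot 1, A skipped, H skipped, C skipped, G skipped, F skipped, E skipped.
Slots: [1:D] [2:B]
2 of 8 scheduled.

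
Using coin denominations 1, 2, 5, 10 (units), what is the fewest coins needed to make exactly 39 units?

6

Use the largest denomination that fits, subtract, and repeat.
39 − 3×10→9 − 1×5→4 − 2×2→0
Total coins = 3 + 1 + 2 = 6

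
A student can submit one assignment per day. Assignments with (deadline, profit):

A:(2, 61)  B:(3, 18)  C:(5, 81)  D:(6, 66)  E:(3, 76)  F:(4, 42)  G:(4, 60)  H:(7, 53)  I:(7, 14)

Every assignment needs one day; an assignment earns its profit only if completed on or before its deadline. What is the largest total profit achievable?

439

Sort by profit descending; place each in the latest free slot ≤ its deadline.
By profit: C(d5,81), E(d3,76), D(d6,66), A(d2,61), G(d4,60), H(d7,53), F(d4,42), B(d3,18), I(d7,14)
C→slot 5; E→slot 3; D→slot 6; A→slot 2; G→slot 4; H→slot 7; F→slot 1; B skipped; I skipped.
Profit = 42 + 61 + 76 + 60 + 81 + 66 + 53 = 439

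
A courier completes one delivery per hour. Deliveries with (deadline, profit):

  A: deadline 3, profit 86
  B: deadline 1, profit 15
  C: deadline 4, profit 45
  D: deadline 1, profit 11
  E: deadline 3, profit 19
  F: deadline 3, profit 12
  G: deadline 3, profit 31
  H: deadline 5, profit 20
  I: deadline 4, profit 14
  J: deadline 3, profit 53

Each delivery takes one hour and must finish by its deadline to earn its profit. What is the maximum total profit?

Profit order: A=86 J=53 C=45 G=31 H=20 E=19 B=15 I=14 F=12 D=11
Assign: A→slot 3, J→slot 2, C→slot 4, G→slot 1, H→slot 5, E skipped, B skipped, I skipped, F skipped, D skipped.
Slots: [1:G] [2:J] [3:A] [4:C] [5:H]
Profit = 31 + 53 + 86 + 45 + 20 = 235

235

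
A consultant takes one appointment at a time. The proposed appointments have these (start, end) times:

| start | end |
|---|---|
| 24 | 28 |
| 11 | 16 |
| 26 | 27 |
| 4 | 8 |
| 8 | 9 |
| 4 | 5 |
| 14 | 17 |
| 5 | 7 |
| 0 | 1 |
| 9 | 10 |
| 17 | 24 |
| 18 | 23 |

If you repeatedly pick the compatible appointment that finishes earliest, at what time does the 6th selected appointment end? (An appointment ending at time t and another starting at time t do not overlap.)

Sorted by end: (0,1)  (4,5)  (5,7)  (4,8)  (8,9)  (9,10)  (11,16)  (14,17)  (18,23)  (17,24)  (26,27)  (24,28)
take (0,1); take (4,5); take (5,7); skip (4,8); take (8,9); take (9,10); take (11,16); take (18,23); skip (17,24); take (26,27).
Selected: (0,1) (4,5) (5,7) (8,9) (9,10) (11,16) (18,23) (26,27)

16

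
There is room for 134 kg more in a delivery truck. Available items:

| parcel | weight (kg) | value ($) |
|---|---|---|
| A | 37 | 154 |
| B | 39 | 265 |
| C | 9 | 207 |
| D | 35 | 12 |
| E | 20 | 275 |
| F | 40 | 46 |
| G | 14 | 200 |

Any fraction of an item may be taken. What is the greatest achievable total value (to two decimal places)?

Sort by value per unit weight and fill in that order.
Ratios (sorted): C 23.00, G 14.29, E 13.75, B 6.79, A 4.16, F 1.15, D 0.34
take C (9 @ 207); take G (14 @ 200); take E (20 @ 275); take B (39 @ 265); take A (37 @ 154); take 15/40 of F → 17.25. Capacity used 134/134.
Total value = 1118.25

1118.25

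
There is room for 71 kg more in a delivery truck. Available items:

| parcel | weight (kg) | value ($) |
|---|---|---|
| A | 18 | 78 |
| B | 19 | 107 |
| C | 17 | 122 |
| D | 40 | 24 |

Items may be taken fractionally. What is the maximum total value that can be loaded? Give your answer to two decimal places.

Order: C (122/17=7.18) > B (107/19=5.63) > A (78/18=4.33) > D (24/40=0.60)
Fill: take C (17 @ 122) → take B (19 @ 107) → take A (18 @ 78) → take 17/40 of D → 10.20; 71/71 used.
Total value = 317.20

317.20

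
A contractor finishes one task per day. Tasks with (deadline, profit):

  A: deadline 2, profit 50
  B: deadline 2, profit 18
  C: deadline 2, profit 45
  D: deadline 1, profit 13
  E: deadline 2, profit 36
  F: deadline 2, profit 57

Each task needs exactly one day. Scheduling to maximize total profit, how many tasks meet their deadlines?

By profit: F(d2,57), A(d2,50), C(d2,45), E(d2,36), B(d2,18), D(d1,13)
F→slot 2; A→slot 1; C skipped; E skipped; B skipped; D skipped.
2 of 6 scheduled.

2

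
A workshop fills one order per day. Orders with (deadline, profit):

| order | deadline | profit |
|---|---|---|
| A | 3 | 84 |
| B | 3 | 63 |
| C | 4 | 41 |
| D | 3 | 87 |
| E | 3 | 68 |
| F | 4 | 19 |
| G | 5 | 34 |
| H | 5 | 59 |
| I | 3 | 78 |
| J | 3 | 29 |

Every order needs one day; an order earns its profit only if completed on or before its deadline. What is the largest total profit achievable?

Profit order: D=87 A=84 I=78 E=68 B=63 H=59 C=41 G=34 J=29 F=19
Assign: D→slot 3, A→slot 2, I→slot 1, E skipped, B skipped, H→slot 5, C→slot 4, G skipped, J skipped, F skipped.
Slots: [1:I] [2:A] [3:D] [4:C] [5:H]
Profit = 78 + 84 + 87 + 41 + 59 = 349

349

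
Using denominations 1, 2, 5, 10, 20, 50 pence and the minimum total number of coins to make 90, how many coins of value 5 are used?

Use the largest denomination that fits, subtract, and repeat.
90 = 1×50 + 2×20
Count of 5: 0

0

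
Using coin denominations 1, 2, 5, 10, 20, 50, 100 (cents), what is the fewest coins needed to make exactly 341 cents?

6

Greedy: take as many of the largest coin as possible, then repeat with the remainder.
341 = 3×100 + 2×20 + 1×1
Total coins = 3 + 2 + 1 = 6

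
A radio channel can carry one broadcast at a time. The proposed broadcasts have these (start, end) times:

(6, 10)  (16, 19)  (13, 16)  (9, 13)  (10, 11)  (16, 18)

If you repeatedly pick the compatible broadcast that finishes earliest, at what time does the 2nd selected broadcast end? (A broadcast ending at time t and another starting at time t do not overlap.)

11

By end time: (6,10), (10,11), (9,13), (13,16), (16,18), (16,19).
Pick (6,10); next start ≥ 10 → (10,11); next start ≥ 11 → (13,16); next start ≥ 16 → (16,18).
Selected: (6,10) (10,11) (13,16) (16,18)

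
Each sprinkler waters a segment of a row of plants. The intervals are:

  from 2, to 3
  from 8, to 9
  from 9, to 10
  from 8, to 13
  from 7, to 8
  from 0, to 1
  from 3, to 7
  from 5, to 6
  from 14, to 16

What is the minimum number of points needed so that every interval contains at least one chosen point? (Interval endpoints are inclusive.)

6

By right end: [0,1]  [2,3]  [5,6]  [3,7]  [7,8]  [8,9]  [9,10]  [8,13]  [14,16]
[0,1] uncovered → point at 1; [2,3] uncovered → point at 3; [5,6] uncovered → point at 6; [7,8] uncovered → point at 8; [9,10] uncovered → point at 10; [14,16] uncovered → point at 16.
Points: 1, 3, 6, 8, 10, 16 (6 total).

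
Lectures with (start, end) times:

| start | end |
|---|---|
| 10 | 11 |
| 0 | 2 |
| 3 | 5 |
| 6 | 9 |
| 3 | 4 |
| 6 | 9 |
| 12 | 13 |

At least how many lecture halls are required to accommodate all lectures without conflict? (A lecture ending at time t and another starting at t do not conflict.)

The answer is the maximum number of intervals overlapping at any instant.
starts: [0, 3, 3, 6, 6, 10, 12]
ends:   [2, 4, 5, 9, 9, 11, 13]
s0→1 e2→0 s3→1 s3→2  — peak 2.

2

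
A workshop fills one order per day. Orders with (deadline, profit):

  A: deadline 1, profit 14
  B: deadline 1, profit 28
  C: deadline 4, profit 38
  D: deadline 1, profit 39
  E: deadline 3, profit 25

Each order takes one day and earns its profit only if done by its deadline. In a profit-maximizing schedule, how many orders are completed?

Take jobs in profit order; each goes to the latest open slot no later than its deadline.
By profit: D(d1,39), C(d4,38), B(d1,28), E(d3,25), A(d1,14)
D→slot 1; C→slot 4; B skipped; E→slot 3; A skipped.
3 of 5 scheduled.

3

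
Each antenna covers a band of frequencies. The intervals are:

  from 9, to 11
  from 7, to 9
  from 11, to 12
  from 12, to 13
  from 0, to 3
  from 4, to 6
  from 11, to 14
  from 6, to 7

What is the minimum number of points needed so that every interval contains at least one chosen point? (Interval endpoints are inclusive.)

Sorted: [0,3] [4,6] [6,7] [7,9] [9,11] [11,12] [12,13] [11,14]
{[0,3]} hit by 3; {[4,6],[6,7]} hit by 6; {[7,9],[9,11]} hit by 9; {[11,12],[12,13],[11,14]} hit by 12.
Points: 3, 6, 9, 12 (4 total).

4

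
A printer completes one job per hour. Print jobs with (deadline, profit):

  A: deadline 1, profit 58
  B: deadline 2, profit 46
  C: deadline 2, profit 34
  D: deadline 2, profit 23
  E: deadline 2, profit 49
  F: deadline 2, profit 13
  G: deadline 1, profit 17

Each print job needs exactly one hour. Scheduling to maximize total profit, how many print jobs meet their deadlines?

Sort by profit descending; place each in the latest free slot ≤ its deadline.
Profit order: A=58 E=49 B=46 C=34 D=23 G=17 F=13
Assign: A→slot 1, E→slot 2, B skipped, C skipped, D skipped, G skipped, F skipped.
Slots: [1:A] [2:E]
2 of 7 scheduled.

2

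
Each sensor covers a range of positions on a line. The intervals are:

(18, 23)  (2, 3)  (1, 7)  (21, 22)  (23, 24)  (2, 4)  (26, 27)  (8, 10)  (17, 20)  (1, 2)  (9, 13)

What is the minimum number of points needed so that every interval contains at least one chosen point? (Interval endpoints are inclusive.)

Process intervals by earliest right end; each time one isn't hit yet, stab at its right endpoint.
By right end: [1,2]  [2,3]  [2,4]  [1,7]  [8,10]  [9,13]  [17,20]  [21,22]  [18,23]  [23,24]  [26,27]
[1,2] uncovered → point at 2; [8,10] uncovered → point at 10; [17,20] uncovered → point at 20; [21,22] uncovered → point at 22; [23,24] uncovered → point at 24; [26,27] uncovered → point at 27.
Points: 2, 10, 20, 22, 24, 27 (6 total).

6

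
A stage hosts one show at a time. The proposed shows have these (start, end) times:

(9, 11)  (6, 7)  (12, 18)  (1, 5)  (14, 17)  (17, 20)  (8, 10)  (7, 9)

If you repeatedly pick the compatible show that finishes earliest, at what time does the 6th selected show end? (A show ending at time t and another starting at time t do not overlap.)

Order by finish time; keep every interval that doesn't clash with the previous kept one.
Sorted by end: (1,5)  (6,7)  (7,9)  (8,10)  (9,11)  (14,17)  (12,18)  (17,20)
take (1,5); take (6,7); take (7,9); skip (8,10); take (9,11); take (14,17); skip (12,18); take (17,20).
Selected: (1,5) (6,7) (7,9) (9,11) (14,17) (17,20)

20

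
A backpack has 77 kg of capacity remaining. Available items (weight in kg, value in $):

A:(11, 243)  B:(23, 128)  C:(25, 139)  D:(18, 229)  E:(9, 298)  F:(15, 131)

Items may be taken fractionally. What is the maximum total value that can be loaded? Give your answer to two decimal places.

1034.56

Order: E (298/9=33.11) > A (243/11=22.09) > D (229/18=12.72) > F (131/15=8.73) > B (128/23=5.57) > C (139/25=5.56)
Fill: take E (9 @ 298) → take A (11 @ 243) → take D (18 @ 229) → take F (15 @ 131) → take B (23 @ 128) → take 1/25 of C → 5.56; 77/77 used.
Total value = 1034.56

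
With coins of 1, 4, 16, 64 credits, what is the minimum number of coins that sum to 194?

5

194 = 3×64 + 2×1
Total coins = 3 + 2 = 5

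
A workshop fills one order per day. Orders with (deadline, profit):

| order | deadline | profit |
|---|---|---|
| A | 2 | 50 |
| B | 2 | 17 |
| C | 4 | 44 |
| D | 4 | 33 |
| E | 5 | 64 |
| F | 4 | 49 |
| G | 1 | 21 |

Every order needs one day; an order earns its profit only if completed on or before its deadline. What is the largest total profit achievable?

Take jobs in profit order; each goes to the latest open slot no later than its deadline.
By profit: E(d5,64), A(d2,50), F(d4,49), C(d4,44), D(d4,33), G(d1,21), B(d2,17)
E→slot 5; A→slot 2; F→slot 4; C→slot 3; D→slot 1; G skipped; B skipped.
Profit = 33 + 50 + 44 + 49 + 64 = 240

240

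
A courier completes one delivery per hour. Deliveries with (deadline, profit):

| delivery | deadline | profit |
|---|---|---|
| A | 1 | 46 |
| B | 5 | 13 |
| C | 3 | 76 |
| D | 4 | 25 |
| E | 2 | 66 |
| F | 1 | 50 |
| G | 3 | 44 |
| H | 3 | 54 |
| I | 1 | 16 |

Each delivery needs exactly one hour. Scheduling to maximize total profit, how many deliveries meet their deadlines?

5

Profit order: C=76 E=66 H=54 F=50 A=46 G=44 D=25 I=16 B=13
Assign: C→slot 3, E→slot 2, H→slot 1, F skipped, A skipped, G skipped, D→slot 4, I skipped, B→slot 5.
Slots: [1:H] [2:E] [3:C] [4:D] [5:B]
5 of 9 scheduled.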